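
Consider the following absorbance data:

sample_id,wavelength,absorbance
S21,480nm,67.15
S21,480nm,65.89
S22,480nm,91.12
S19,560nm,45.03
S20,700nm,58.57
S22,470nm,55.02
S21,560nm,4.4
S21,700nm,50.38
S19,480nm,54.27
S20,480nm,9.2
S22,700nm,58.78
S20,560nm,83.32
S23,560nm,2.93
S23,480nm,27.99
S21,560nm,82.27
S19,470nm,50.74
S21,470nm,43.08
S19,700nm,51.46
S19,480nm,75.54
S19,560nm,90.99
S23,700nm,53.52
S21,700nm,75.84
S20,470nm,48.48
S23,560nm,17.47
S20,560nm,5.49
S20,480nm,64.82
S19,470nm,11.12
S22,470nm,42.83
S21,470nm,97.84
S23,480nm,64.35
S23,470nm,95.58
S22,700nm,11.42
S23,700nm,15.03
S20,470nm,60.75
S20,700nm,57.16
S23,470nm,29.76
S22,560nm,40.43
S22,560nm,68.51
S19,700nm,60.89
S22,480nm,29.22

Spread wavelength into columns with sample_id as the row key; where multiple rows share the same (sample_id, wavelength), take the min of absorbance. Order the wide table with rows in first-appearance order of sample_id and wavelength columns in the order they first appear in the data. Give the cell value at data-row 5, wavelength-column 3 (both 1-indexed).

15.03

With rows in first-appearance order of sample_id, row 5 is sample_id=S23. wavelength columns in first-appearance order: 480nm, 560nm, 700nm, 470nm; column 3 is 700nm.
Long rows with sample_id=S23, wavelength=700nm: min(53.52, 15.03) = 15.03.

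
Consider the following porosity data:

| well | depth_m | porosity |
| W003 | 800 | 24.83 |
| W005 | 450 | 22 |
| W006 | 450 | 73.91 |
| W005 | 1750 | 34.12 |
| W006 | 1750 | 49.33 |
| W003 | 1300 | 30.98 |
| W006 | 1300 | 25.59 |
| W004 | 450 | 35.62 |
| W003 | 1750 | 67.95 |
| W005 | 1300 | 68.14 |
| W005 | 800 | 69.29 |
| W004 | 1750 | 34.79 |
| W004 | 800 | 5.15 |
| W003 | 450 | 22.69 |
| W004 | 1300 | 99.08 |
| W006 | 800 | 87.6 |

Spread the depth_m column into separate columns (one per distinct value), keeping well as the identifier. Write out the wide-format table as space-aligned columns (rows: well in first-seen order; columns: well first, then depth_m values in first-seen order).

Columns: well plus the 4 distinct depth_m values (800, 450, 1750, 1300).
For example, row W003 column 800 takes porosity=24.83 from the long row (W003, 800).

well  800    450    1750   1300 
W003  24.83  22.69  67.95  30.98
W005  69.29  22     34.12  68.14
W006  87.6   73.91  49.33  25.59
W004  5.15   35.62  34.79  99.08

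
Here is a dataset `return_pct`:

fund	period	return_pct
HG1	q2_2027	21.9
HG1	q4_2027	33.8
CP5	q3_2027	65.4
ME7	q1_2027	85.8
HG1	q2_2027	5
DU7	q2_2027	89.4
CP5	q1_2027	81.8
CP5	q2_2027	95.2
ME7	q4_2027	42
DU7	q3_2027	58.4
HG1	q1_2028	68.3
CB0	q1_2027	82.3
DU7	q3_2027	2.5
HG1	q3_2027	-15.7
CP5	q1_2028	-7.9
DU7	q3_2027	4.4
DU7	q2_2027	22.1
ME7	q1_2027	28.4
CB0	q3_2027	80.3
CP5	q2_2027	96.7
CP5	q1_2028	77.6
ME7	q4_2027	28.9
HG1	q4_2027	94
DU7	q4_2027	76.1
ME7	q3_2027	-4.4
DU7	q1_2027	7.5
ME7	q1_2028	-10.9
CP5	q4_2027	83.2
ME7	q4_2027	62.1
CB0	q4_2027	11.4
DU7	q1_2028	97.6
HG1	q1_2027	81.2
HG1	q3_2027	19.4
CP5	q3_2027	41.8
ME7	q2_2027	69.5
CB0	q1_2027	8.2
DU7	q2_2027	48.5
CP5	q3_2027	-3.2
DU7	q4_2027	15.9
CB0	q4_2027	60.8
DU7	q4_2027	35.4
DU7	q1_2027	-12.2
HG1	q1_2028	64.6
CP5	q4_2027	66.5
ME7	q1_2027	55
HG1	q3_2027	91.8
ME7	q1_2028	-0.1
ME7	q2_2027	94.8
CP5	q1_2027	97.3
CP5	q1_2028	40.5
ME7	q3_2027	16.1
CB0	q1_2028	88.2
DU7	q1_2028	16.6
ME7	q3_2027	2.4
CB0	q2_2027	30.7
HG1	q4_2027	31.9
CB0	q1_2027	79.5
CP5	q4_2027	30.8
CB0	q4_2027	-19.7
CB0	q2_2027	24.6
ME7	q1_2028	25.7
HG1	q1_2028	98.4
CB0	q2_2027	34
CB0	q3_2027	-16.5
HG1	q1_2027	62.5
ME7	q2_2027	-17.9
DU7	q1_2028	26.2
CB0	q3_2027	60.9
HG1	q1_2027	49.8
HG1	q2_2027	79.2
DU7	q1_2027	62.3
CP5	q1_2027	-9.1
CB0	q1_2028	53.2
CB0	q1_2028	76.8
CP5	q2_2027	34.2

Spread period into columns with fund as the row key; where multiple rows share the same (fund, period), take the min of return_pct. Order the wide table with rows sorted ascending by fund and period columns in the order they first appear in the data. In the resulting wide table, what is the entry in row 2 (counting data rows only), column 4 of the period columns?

With rows sorted ascending by fund, row 2 is fund=CP5. period columns in first-appearance order: q2_2027, q4_2027, q3_2027, q1_2027, q1_2028; column 4 is q1_2027.
Long rows with fund=CP5, period=q1_2027: min(81.8, 97.3, -9.1) = -9.1.

-9.1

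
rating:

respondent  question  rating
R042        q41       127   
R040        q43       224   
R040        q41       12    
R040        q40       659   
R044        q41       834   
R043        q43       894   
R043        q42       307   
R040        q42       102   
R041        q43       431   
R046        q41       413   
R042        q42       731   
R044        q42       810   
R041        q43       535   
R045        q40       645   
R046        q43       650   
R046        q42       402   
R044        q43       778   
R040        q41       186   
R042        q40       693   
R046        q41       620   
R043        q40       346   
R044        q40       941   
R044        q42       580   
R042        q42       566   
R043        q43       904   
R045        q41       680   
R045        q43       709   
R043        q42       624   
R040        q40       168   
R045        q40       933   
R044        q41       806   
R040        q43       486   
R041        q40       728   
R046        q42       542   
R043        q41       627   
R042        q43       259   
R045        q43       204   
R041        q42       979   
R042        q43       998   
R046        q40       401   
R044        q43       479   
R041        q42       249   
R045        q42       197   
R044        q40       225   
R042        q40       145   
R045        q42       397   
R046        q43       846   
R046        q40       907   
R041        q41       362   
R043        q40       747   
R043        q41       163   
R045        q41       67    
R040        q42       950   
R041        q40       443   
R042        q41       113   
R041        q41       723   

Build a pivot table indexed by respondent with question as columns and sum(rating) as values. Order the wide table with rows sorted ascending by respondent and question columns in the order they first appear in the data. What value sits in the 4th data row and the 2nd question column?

1798

With rows sorted ascending by respondent, row 4 is respondent=R043. question columns in first-appearance order: q41, q43, q40, q42; column 2 is q43.
Long rows with respondent=R043, question=q43: 894 + 904 = 1798.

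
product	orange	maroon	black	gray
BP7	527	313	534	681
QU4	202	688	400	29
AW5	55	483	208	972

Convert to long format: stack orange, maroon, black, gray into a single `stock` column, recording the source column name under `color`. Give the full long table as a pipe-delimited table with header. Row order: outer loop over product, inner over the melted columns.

| product | color | stock |
| BP7 | orange | 527 |
| BP7 | maroon | 313 |
| BP7 | black | 534 |
| BP7 | gray | 681 |
| QU4 | orange | 202 |
| QU4 | maroon | 688 |
| QU4 | black | 400 |
| QU4 | gray | 29 |
| AW5 | orange | 55 |
| AW5 | maroon | 483 |
| AW5 | black | 208 |
| AW5 | gray | 972 |

Each (product, column) pair becomes one row: 3 × 4 = 12 rows.
For example, (BP7, orange) → stock=527.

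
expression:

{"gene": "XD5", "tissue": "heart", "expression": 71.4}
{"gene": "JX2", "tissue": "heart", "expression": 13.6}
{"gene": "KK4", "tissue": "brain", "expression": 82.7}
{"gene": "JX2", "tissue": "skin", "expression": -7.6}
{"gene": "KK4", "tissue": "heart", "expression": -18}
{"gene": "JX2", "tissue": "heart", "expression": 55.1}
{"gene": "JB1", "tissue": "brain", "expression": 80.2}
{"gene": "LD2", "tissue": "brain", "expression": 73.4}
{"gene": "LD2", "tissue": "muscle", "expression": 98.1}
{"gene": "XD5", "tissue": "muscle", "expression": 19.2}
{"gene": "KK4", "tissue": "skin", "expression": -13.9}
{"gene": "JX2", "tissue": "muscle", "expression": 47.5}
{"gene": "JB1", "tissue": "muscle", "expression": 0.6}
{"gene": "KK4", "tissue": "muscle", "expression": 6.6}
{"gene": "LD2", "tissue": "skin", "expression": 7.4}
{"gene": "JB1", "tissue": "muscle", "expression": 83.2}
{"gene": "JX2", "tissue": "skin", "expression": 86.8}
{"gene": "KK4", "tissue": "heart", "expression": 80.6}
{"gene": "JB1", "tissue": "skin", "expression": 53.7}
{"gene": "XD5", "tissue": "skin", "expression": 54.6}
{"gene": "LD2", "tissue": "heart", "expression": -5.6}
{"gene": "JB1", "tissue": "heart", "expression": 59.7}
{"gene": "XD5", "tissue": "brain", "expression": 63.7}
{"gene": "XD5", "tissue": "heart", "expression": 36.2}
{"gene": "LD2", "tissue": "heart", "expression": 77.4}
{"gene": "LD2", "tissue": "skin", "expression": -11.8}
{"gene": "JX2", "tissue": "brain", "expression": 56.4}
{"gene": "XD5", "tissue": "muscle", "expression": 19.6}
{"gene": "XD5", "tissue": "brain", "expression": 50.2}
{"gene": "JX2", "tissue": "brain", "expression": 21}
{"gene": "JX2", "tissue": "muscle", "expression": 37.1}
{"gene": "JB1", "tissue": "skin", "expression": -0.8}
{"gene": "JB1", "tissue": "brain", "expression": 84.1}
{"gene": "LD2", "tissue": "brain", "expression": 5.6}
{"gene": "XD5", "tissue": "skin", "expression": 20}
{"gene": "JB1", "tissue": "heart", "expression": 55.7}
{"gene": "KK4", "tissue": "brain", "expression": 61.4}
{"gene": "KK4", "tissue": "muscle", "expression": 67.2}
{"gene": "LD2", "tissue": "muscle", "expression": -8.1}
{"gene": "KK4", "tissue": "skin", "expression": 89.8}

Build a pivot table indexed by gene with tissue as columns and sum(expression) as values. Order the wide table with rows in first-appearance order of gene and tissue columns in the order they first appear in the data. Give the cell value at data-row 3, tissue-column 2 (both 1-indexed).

With rows in first-appearance order of gene, row 3 is gene=KK4. tissue columns in first-appearance order: heart, brain, skin, muscle; column 2 is brain.
Long rows with gene=KK4, tissue=brain: 82.7 + 61.4 = 144.1.

144.1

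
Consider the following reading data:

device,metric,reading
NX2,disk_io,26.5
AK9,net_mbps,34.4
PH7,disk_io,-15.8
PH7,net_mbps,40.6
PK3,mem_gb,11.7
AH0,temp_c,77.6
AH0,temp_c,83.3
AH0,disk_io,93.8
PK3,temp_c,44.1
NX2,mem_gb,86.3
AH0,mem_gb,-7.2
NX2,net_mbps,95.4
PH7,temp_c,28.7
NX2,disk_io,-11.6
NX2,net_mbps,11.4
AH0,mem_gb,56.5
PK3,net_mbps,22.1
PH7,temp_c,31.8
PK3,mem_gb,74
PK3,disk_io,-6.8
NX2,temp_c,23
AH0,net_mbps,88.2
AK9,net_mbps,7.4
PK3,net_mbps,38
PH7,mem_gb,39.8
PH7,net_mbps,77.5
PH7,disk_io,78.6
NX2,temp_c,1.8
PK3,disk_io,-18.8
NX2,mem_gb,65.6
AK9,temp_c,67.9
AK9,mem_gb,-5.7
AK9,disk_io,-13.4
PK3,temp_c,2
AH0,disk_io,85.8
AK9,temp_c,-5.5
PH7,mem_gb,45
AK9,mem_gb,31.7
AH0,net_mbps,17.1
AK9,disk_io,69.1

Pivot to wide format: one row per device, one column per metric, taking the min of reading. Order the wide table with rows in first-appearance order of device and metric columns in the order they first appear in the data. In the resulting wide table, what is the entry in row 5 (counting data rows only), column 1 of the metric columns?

With rows in first-appearance order of device, row 5 is device=AH0. metric columns in first-appearance order: disk_io, net_mbps, mem_gb, temp_c; column 1 is disk_io.
Long rows with device=AH0, metric=disk_io: min(93.8, 85.8) = 85.8.

85.8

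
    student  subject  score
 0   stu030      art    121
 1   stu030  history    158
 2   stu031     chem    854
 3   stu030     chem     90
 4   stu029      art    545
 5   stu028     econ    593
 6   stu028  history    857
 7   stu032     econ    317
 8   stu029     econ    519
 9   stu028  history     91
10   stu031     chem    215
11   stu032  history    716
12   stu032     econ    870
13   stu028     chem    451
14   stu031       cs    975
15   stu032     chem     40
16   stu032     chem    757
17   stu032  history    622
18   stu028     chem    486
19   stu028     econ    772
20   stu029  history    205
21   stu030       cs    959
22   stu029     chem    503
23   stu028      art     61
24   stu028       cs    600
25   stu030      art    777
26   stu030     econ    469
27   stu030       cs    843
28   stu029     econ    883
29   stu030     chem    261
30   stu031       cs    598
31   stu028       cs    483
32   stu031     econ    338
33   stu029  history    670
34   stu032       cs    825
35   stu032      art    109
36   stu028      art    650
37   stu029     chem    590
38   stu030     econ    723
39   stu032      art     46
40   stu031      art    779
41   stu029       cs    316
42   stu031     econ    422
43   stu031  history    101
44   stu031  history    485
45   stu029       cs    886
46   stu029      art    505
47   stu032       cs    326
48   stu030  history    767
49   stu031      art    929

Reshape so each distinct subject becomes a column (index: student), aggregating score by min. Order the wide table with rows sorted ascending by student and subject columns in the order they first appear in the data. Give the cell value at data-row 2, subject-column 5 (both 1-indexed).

316

With rows sorted ascending by student, row 2 is student=stu029. subject columns in first-appearance order: art, history, chem, econ, cs; column 5 is cs.
Long rows with student=stu029, subject=cs: min(316, 886) = 316.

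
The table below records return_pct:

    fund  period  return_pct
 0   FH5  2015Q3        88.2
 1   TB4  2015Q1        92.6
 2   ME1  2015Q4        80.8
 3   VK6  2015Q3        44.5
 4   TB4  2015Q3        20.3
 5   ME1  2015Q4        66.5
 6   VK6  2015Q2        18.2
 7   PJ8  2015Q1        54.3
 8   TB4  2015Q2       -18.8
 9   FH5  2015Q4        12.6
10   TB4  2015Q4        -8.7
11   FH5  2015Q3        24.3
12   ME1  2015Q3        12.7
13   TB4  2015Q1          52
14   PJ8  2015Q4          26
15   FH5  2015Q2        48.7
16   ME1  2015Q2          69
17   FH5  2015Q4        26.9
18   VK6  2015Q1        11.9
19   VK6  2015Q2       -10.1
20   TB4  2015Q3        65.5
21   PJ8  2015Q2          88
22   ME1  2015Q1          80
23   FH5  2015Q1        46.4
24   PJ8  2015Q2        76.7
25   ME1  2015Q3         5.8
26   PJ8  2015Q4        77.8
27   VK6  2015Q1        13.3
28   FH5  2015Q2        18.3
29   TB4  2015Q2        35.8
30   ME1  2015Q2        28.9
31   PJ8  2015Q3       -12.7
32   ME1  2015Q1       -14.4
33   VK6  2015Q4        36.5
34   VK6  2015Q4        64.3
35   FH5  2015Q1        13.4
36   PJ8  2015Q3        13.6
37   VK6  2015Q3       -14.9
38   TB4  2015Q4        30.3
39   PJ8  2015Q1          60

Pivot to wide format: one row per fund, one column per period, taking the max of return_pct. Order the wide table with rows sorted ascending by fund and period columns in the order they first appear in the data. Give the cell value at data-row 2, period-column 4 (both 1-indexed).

69

With rows sorted ascending by fund, row 2 is fund=ME1. period columns in first-appearance order: 2015Q3, 2015Q1, 2015Q4, 2015Q2; column 4 is 2015Q2.
Long rows with fund=ME1, period=2015Q2: max(69, 28.9) = 69.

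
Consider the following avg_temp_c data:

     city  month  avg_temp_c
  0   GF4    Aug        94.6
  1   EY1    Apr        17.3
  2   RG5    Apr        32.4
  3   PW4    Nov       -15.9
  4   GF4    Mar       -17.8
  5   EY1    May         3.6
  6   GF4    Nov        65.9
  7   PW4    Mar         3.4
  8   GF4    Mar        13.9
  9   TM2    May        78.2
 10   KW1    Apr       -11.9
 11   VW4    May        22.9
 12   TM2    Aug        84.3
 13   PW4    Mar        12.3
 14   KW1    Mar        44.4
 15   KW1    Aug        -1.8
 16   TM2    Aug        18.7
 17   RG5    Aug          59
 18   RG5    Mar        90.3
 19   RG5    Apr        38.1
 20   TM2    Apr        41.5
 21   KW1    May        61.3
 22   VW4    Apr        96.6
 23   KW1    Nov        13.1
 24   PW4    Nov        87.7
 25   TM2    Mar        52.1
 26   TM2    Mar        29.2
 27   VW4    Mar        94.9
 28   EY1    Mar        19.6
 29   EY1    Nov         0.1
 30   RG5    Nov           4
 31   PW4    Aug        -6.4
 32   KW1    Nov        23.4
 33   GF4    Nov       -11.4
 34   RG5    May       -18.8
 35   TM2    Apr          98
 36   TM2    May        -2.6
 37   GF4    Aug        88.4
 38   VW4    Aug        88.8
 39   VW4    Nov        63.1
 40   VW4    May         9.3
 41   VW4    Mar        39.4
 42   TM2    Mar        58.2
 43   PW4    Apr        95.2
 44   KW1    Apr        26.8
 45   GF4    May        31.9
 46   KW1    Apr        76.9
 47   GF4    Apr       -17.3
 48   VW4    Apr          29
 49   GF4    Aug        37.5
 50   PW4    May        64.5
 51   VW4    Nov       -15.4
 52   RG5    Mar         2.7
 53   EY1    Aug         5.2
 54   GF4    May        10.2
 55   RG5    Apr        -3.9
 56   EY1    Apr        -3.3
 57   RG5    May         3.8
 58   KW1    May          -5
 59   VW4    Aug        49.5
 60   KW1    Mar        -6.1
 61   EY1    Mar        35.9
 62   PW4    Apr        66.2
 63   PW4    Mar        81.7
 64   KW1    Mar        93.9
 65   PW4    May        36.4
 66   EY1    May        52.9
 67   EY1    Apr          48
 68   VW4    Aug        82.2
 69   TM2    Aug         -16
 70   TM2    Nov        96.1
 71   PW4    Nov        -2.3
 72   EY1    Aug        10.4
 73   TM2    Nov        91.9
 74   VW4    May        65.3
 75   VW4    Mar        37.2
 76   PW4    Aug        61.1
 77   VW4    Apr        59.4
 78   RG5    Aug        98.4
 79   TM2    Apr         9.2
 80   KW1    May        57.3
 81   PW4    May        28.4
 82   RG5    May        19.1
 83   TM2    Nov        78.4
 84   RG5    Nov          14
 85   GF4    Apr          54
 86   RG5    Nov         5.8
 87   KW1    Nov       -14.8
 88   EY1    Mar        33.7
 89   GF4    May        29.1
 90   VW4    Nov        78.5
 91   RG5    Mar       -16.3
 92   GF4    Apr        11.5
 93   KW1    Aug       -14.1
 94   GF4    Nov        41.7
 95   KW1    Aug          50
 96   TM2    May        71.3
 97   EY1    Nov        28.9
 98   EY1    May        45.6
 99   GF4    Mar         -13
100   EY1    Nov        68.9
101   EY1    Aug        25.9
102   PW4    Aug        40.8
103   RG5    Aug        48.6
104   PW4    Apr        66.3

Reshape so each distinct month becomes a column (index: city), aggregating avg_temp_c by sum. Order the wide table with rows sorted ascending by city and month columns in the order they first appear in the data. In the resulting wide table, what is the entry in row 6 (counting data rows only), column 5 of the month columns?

With rows sorted ascending by city, row 6 is city=TM2. month columns in first-appearance order: Aug, Apr, Nov, Mar, May; column 5 is May.
Long rows with city=TM2, month=May: 78.2 + -2.6 + 71.3 = 146.9.

146.9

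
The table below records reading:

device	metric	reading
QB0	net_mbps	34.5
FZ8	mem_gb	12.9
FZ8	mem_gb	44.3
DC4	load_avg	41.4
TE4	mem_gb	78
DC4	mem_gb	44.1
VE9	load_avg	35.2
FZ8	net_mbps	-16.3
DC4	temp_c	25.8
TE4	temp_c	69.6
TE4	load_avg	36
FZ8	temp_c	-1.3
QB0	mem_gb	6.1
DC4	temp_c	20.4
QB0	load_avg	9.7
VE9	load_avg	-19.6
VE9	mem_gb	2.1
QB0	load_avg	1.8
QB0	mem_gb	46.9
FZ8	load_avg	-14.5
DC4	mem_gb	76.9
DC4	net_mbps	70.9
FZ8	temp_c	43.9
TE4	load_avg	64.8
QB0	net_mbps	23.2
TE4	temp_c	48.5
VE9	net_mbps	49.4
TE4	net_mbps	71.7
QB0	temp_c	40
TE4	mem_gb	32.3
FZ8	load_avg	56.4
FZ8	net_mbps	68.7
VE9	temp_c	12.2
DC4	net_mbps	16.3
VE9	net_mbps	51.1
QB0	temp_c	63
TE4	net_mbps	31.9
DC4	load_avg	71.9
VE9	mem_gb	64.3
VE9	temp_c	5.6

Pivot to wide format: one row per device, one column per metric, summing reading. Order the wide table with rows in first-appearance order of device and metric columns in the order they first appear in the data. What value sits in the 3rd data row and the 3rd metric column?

With rows in first-appearance order of device, row 3 is device=DC4. metric columns in first-appearance order: net_mbps, mem_gb, load_avg, temp_c; column 3 is load_avg.
Long rows with device=DC4, metric=load_avg: 41.4 + 71.9 = 113.3.

113.3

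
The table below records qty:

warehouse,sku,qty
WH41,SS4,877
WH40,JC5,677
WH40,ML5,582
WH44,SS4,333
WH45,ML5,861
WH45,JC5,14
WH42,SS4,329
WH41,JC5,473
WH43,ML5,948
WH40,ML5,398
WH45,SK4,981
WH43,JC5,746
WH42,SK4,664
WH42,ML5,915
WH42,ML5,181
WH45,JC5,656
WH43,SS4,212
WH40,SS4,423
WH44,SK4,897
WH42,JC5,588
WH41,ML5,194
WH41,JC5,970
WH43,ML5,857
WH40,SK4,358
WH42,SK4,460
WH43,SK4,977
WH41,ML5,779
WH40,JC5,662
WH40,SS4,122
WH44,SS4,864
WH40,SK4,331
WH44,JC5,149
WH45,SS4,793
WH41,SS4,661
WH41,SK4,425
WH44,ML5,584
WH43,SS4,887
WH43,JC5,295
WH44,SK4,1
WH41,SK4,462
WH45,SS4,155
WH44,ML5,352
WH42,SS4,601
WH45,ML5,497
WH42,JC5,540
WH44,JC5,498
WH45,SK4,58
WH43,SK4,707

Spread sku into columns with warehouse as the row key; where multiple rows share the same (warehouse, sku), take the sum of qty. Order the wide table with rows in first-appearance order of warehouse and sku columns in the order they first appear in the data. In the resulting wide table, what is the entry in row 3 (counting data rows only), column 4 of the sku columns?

With rows in first-appearance order of warehouse, row 3 is warehouse=WH44. sku columns in first-appearance order: SS4, JC5, ML5, SK4; column 4 is SK4.
Long rows with warehouse=WH44, sku=SK4: 897 + 1 = 898.

898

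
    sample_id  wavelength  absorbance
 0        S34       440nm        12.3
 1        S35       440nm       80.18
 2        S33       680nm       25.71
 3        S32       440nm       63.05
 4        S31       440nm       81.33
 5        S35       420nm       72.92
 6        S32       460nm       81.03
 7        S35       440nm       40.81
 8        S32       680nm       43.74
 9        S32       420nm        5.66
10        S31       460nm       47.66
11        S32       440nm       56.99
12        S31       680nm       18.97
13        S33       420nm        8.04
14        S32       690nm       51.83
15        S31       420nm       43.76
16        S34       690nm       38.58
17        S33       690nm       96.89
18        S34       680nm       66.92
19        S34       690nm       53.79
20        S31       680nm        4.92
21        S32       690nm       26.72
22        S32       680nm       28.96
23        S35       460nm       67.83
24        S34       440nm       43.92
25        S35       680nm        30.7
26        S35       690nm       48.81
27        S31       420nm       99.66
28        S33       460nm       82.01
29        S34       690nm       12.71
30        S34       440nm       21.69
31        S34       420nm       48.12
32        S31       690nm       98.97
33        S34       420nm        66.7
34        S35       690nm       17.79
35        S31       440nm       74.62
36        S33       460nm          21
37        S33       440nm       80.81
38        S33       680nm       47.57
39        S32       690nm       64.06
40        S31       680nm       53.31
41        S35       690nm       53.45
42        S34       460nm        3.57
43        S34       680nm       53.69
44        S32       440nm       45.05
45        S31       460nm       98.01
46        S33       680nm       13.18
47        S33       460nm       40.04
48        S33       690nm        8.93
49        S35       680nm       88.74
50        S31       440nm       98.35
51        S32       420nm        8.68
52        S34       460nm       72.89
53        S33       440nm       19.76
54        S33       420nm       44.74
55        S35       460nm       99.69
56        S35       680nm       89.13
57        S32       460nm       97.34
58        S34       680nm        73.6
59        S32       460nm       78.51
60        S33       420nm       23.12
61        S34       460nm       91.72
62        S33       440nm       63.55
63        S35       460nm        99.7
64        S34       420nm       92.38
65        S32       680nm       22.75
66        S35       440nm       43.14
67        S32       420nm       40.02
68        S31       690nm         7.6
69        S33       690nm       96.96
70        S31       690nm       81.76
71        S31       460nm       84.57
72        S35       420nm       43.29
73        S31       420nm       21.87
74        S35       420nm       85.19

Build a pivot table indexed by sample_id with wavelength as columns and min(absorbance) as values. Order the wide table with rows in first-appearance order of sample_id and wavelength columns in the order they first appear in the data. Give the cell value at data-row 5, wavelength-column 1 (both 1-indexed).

With rows in first-appearance order of sample_id, row 5 is sample_id=S31. wavelength columns in first-appearance order: 440nm, 680nm, 420nm, 460nm, 690nm; column 1 is 440nm.
Long rows with sample_id=S31, wavelength=440nm: min(81.33, 74.62, 98.35) = 74.62.

74.62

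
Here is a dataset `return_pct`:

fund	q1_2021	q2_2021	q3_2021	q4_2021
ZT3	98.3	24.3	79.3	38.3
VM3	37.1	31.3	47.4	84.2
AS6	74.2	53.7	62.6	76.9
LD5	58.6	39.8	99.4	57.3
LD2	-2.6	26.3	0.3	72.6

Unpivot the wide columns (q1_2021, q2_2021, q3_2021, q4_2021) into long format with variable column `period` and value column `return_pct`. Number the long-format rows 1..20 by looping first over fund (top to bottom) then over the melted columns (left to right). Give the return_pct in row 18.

26.3

20 rows total (5 × 4). Row 18: index ⌊(18-1)/4⌋ = 4 into fund → LD2; (18-1) mod 4 = 1 into the melted columns → q2_2021.
So row 18 is (LD2, q2_2021, 26.3); return_pct = 26.3.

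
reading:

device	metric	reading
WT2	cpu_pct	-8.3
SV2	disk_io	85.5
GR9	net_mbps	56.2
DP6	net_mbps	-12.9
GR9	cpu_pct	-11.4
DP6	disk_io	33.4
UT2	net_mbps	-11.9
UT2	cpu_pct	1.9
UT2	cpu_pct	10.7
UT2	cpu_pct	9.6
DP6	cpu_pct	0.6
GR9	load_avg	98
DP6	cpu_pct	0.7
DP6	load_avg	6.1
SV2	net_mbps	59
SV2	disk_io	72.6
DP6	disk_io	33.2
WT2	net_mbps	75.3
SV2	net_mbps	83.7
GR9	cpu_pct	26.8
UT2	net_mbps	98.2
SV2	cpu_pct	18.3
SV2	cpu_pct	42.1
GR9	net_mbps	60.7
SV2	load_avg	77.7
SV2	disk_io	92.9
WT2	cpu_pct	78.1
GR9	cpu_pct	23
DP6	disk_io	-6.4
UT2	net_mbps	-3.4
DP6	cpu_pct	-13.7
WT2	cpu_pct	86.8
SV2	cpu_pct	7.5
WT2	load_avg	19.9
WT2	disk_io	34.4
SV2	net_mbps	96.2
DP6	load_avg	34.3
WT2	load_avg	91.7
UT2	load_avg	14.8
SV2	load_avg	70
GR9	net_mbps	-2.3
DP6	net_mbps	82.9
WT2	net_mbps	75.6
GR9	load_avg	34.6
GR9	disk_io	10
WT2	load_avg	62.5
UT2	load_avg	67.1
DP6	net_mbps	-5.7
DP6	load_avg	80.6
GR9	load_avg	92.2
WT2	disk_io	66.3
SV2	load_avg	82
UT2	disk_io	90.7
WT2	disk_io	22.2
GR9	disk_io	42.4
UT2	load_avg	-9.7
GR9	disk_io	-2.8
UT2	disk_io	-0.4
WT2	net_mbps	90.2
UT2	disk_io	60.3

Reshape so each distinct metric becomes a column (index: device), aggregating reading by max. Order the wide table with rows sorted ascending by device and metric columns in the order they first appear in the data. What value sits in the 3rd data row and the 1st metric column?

With rows sorted ascending by device, row 3 is device=SV2. metric columns in first-appearance order: cpu_pct, disk_io, net_mbps, load_avg; column 1 is cpu_pct.
Long rows with device=SV2, metric=cpu_pct: max(18.3, 42.1, 7.5) = 42.1.

42.1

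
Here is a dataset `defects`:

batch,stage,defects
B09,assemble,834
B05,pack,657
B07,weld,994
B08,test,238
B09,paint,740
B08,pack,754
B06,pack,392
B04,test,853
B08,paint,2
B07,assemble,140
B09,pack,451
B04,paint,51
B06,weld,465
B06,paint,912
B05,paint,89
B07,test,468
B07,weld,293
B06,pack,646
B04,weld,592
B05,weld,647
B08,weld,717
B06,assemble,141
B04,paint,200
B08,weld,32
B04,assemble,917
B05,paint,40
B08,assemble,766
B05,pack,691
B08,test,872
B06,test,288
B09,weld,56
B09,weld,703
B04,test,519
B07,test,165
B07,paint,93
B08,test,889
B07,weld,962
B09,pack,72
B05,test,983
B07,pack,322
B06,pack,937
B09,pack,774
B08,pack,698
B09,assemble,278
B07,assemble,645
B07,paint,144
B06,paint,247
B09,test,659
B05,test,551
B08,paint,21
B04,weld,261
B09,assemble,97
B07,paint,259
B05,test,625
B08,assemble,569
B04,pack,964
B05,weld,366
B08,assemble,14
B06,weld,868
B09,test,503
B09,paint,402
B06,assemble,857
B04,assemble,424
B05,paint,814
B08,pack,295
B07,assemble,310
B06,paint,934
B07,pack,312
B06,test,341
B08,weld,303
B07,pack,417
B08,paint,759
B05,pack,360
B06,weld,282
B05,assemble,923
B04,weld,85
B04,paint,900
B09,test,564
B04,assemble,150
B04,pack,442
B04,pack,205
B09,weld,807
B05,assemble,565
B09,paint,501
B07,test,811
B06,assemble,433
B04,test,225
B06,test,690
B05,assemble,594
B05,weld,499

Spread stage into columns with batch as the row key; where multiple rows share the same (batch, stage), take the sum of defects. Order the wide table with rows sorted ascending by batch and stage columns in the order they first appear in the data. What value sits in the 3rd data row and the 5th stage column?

2093

With rows sorted ascending by batch, row 3 is batch=B06. stage columns in first-appearance order: assemble, pack, weld, test, paint; column 5 is paint.
Long rows with batch=B06, stage=paint: 912 + 247 + 934 = 2093.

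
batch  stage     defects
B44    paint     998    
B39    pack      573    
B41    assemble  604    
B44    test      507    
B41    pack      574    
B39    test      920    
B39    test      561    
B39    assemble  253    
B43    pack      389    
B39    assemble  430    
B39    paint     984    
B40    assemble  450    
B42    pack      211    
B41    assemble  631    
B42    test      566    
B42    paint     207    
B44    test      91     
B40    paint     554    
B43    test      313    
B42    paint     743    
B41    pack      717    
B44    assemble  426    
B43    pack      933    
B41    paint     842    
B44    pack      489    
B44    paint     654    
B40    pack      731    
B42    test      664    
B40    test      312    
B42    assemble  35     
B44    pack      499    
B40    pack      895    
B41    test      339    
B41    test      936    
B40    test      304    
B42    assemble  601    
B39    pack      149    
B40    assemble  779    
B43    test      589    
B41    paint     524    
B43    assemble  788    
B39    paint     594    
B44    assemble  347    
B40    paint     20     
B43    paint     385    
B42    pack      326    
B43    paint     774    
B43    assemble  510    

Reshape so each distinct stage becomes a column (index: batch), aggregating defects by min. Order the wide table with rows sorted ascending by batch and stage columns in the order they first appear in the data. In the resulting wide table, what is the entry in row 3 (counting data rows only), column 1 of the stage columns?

With rows sorted ascending by batch, row 3 is batch=B41. stage columns in first-appearance order: paint, pack, assemble, test; column 1 is paint.
Long rows with batch=B41, stage=paint: min(842, 524) = 524.

524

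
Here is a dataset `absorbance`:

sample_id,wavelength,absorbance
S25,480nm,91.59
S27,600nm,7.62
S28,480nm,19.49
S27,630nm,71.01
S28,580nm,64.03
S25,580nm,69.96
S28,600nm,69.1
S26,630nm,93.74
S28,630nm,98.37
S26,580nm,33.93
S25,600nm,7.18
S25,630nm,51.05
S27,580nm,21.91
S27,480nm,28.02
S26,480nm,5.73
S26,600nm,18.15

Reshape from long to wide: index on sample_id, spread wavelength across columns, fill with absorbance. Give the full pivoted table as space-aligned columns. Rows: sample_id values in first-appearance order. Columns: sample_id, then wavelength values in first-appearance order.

Columns: sample_id plus the 4 distinct wavelength values (480nm, 600nm, 630nm, 580nm).
For example, row S25 column 480nm takes absorbance=91.59 from the long row (S25, 480nm).

sample_id  480nm  600nm  630nm  580nm
S25        91.59  7.18   51.05  69.96
S27        28.02  7.62   71.01  21.91
S28        19.49  69.1   98.37  64.03
S26        5.73   18.15  93.74  33.93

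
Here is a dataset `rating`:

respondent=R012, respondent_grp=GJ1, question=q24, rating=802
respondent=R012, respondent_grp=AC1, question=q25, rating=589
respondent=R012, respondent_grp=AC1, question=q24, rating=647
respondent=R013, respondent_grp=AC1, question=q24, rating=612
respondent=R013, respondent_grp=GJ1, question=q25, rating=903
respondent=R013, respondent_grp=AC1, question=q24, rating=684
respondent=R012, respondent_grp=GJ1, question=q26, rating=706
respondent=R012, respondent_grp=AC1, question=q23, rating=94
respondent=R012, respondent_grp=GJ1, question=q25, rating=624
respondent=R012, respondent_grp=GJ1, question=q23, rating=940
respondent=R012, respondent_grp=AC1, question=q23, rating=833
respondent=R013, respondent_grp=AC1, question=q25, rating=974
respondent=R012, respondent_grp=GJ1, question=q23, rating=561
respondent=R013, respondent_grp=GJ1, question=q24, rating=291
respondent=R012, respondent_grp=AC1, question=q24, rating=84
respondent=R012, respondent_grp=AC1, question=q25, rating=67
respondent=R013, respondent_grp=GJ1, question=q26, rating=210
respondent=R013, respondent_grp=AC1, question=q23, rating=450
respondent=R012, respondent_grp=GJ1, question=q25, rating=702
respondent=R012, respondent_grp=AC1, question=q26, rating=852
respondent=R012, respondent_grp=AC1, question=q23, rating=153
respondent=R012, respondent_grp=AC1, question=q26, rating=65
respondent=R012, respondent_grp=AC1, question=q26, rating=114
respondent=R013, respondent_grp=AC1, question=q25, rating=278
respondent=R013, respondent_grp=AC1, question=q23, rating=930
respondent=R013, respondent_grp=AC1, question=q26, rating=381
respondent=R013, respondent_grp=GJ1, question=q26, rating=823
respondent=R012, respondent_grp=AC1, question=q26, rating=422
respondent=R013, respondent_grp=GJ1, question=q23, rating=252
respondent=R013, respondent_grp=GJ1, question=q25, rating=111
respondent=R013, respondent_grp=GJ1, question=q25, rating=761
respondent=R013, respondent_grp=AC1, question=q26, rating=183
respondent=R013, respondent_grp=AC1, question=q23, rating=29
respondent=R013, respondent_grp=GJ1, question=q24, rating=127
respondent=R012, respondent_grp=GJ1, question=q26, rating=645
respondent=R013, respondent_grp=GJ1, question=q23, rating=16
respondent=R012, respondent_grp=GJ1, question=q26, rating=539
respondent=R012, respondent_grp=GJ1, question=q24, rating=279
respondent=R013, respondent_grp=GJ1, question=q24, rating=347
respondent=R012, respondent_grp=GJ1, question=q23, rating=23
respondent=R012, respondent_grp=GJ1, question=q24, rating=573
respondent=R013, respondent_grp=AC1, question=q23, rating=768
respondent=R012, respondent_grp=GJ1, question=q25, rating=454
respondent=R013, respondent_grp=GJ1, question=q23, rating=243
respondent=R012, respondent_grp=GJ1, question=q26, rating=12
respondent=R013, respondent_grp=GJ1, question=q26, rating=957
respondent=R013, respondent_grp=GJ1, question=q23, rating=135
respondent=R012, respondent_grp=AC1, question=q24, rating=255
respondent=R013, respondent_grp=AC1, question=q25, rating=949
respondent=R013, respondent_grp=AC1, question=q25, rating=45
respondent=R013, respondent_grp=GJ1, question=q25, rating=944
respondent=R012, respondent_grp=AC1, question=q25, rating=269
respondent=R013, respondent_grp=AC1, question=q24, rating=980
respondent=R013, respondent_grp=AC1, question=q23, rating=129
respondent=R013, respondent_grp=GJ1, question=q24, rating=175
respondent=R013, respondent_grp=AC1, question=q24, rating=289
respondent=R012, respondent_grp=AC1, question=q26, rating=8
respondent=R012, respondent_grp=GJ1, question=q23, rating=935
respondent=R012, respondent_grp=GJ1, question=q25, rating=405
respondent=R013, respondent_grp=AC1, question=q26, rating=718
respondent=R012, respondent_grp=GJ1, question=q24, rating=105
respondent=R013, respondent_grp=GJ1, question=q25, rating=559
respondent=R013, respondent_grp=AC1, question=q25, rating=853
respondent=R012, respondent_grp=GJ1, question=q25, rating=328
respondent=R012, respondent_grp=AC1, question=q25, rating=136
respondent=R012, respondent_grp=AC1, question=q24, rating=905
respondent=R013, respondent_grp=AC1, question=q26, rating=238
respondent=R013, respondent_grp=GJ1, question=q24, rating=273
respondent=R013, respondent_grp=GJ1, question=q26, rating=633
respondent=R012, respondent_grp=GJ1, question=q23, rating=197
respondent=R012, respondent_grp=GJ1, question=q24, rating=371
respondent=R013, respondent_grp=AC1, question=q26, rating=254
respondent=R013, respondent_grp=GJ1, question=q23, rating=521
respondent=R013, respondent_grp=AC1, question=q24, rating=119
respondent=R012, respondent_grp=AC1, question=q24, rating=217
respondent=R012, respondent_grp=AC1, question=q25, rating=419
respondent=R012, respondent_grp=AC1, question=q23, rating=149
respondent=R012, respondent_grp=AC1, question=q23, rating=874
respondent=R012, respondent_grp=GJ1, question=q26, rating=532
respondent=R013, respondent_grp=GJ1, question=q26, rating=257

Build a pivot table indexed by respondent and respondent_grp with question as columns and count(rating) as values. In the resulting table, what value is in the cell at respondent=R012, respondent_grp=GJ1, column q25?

Rows with respondent=R012, respondent_grp=GJ1 and question=q25: rating values are 624, 702, 454, 405, 328.
5 rows match — count = 5.

5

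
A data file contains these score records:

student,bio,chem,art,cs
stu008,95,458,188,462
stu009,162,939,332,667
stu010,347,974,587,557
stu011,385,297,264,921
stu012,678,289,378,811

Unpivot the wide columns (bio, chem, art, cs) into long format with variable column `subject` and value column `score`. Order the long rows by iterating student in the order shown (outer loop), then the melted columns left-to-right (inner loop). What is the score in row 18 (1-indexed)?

20 rows total (5 × 4). Row 18: index ⌊(18-1)/4⌋ = 4 into student → stu012; (18-1) mod 4 = 1 into the melted columns → chem.
So row 18 is (stu012, chem, 289); score = 289.

289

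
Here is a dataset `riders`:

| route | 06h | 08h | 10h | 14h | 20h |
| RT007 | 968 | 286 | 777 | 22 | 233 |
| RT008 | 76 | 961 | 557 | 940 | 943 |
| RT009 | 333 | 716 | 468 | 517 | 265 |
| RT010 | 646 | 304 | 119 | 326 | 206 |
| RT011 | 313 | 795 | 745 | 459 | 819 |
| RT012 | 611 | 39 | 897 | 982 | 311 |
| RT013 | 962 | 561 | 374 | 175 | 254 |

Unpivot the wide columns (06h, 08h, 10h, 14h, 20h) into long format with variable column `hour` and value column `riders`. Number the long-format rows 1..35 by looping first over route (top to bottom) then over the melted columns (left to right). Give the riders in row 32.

35 rows total (7 × 5). Row 32: index ⌊(32-1)/5⌋ = 6 into route → RT013; (32-1) mod 5 = 1 into the melted columns → 08h.
So row 32 is (RT013, 08h, 561); riders = 561.

561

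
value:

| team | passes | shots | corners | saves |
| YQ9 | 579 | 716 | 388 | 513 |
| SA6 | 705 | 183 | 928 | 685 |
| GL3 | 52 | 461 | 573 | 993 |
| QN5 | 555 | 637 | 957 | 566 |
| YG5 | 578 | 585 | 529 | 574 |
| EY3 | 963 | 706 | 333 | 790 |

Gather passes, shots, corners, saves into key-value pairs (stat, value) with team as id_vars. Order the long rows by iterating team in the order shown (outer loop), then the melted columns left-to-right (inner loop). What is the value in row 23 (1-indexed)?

333

24 rows total (6 × 4). Row 23: index ⌊(23-1)/4⌋ = 5 into team → EY3; (23-1) mod 4 = 2 into the melted columns → corners.
So row 23 is (EY3, corners, 333); value = 333.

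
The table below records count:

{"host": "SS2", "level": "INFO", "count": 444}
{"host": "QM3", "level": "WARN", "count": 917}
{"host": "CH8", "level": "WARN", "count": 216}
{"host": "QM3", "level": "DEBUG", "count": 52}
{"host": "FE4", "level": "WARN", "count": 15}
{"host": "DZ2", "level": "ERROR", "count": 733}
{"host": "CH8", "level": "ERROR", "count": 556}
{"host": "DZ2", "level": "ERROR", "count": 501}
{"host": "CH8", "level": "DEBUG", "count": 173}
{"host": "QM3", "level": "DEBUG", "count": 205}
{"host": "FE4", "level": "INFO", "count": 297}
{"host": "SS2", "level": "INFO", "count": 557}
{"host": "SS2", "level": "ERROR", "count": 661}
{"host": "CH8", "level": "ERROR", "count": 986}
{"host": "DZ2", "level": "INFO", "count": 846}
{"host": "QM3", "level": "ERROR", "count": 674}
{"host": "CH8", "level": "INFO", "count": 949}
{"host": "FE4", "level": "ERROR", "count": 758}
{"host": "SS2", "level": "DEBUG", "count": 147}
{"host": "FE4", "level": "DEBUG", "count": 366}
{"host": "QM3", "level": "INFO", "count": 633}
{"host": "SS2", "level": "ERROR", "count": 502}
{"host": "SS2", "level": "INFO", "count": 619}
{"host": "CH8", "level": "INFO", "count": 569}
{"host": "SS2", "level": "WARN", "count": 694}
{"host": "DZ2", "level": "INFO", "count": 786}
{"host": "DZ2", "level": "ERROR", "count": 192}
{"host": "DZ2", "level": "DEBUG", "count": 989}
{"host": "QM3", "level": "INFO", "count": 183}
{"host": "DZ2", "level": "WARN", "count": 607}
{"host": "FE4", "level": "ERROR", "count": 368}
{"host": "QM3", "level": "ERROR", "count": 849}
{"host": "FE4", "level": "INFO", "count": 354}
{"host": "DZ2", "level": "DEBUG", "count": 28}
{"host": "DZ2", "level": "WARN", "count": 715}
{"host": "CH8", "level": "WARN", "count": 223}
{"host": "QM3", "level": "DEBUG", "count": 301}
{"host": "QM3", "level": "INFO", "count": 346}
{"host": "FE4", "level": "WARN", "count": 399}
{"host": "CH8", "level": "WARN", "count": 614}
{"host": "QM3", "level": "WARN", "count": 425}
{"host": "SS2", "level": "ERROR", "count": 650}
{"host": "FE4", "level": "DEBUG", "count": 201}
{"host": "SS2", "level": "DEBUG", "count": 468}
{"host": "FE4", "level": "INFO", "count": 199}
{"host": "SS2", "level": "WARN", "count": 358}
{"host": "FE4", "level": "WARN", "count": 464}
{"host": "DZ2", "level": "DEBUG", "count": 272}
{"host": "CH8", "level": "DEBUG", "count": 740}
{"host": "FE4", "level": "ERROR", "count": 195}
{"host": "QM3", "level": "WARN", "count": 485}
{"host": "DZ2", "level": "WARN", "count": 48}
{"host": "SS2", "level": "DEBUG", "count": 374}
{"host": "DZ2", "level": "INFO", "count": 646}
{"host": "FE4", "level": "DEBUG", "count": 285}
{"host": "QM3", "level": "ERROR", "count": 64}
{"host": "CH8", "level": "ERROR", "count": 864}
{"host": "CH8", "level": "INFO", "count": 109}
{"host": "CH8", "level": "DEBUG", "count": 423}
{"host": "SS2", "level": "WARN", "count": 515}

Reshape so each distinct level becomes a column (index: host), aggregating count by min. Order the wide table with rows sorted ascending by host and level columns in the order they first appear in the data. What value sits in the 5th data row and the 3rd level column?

With rows sorted ascending by host, row 5 is host=SS2. level columns in first-appearance order: INFO, WARN, DEBUG, ERROR; column 3 is DEBUG.
Long rows with host=SS2, level=DEBUG: min(147, 468, 374) = 147.

147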